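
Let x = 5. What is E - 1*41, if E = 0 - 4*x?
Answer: -61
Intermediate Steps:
E = -20 (E = 0 - 4*5 = 0 - 20 = -20)
E - 1*41 = -20 - 1*41 = -20 - 41 = -61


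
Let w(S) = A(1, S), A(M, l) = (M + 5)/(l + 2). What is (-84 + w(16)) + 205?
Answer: 364/3 ≈ 121.33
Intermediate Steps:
A(M, l) = (5 + M)/(2 + l)
w(S) = 6/(2 + S) (w(S) = (5 + 1)/(2 + S) = 6/(2 + S))
(-84 + w(16)) + 205 = (-84 + 6/(2 + 16)) + 205 = (-84 + 6/18) + 205 = (-84 + 6*(1/18)) + 205 = (-84 + 1/3) + 205 = -251/3 + 205 = 364/3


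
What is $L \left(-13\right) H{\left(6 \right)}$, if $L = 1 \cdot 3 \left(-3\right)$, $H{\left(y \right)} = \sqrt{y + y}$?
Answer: $234 \sqrt{3} \approx 405.3$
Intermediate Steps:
$H{\left(y \right)} = \sqrt{2} \sqrt{y}$ ($H{\left(y \right)} = \sqrt{2 y} = \sqrt{2} \sqrt{y}$)
$L = -9$ ($L = 3 \left(-3\right) = -9$)
$L \left(-13\right) H{\left(6 \right)} = \left(-9\right) \left(-13\right) \sqrt{2} \sqrt{6} = 117 \cdot 2 \sqrt{3} = 234 \sqrt{3}$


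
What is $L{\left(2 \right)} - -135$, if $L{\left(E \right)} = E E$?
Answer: $139$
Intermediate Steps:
$L{\left(E \right)} = E^{2}$
$L{\left(2 \right)} - -135 = 2^{2} - -135 = 4 + 135 = 139$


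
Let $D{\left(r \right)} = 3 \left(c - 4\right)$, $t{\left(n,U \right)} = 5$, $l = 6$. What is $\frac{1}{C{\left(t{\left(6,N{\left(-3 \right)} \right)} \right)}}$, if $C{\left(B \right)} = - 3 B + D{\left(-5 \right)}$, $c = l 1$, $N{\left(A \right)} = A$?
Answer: $- \frac{1}{9} \approx -0.11111$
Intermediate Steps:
$c = 6$ ($c = 6 \cdot 1 = 6$)
$D{\left(r \right)} = 6$ ($D{\left(r \right)} = 3 \left(6 - 4\right) = 3 \cdot 2 = 6$)
$C{\left(B \right)} = 6 - 3 B$ ($C{\left(B \right)} = - 3 B + 6 = 6 - 3 B$)
$\frac{1}{C{\left(t{\left(6,N{\left(-3 \right)} \right)} \right)}} = \frac{1}{6 - 15} = \frac{1}{-9} = - \frac{1}{9}$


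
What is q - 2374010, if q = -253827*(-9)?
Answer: -89567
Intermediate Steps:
q = 2284443
q - 2374010 = 2284443 - 2374010 = -89567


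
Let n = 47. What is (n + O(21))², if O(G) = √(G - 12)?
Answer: 2500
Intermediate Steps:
O(G) = √(-12 + G)
(n + O(21))² = (47 + √(-12 + 21))² = (47 + √9)² = (47 + 3)² = 50² = 2500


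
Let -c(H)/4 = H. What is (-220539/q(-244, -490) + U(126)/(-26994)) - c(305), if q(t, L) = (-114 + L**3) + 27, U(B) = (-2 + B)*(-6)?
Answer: 645765536435609/529303242413 ≈ 1220.0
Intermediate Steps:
U(B) = 12 - 6*B
c(H) = -4*H
q(t, L) = -87 + L**3
(-220539/q(-244, -490) + U(126)/(-26994)) - c(305) = (-220539/(-87 + (-490)**3) + (12 - 6*126)/(-26994)) - (-4)*305 = (-220539/(-87 - 117649000) + (12 - 756)*(-1/26994)) - 1*(-1220) = (-220539/(-117649087) - 744*(-1/26994)) + 1220 = (-220539*(-1/117649087) + 124/4499) + 1220 = (220539/117649087 + 124/4499) + 1220 = 15580691749/529303242413 + 1220 = 645765536435609/529303242413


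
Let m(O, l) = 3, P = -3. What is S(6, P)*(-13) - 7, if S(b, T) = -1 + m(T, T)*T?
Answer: 123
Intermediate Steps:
S(b, T) = -1 + 3*T
S(6, P)*(-13) - 7 = (-1 + 3*(-3))*(-13) - 7 = (-1 - 9)*(-13) - 7 = -10*(-13) - 7 = 130 - 7 = 123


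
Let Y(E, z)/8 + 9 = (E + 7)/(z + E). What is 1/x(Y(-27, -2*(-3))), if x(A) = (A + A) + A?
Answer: -7/1352 ≈ -0.0051775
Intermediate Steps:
Y(E, z) = -72 + 8*(7 + E)/(E + z) (Y(E, z) = -72 + 8*((E + 7)/(z + E)) = -72 + 8*((7 + E)/(E + z)) = -72 + 8*(7 + E)/(E + z))
x(A) = 3*A (x(A) = 2*A + A = 3*A)
1/x(Y(-27, -2*(-3))) = 1/(3*(8*(7 - (-18)*(-3) - 8*(-27))/(-27 - 2*(-3)))) = 1/(3*(8*(7 - 9*6 + 216)/(-27 + 6))) = 1/(3*(8*(7 - 54 + 216)/(-21))) = 1/(3*(8*(-1/21)*169)) = 1/(3*(-1352/21)) = 1/(-1352/7) = -7/1352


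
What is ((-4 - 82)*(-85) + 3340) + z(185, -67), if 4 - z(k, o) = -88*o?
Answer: 4758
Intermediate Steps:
z(k, o) = 4 + 88*o (z(k, o) = 4 - (-88)*o = 4 + 88*o)
((-4 - 82)*(-85) + 3340) + z(185, -67) = ((-4 - 82)*(-85) + 3340) + (4 + 88*(-67)) = (-86*(-85) + 3340) + (4 - 5896) = (7310 + 3340) - 5892 = 10650 - 5892 = 4758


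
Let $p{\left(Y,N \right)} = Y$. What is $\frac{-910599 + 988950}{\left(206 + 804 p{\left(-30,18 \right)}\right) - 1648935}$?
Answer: $- \frac{78351}{1672849} \approx -0.046837$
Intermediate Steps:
$\frac{-910599 + 988950}{\left(206 + 804 p{\left(-30,18 \right)}\right) - 1648935} = \frac{-910599 + 988950}{\left(206 + 804 \left(-30\right)\right) - 1648935} = \frac{78351}{\left(206 - 24120\right) - 1648935} = \frac{78351}{-23914 - 1648935} = \frac{78351}{-1672849} = 78351 \left(- \frac{1}{1672849}\right) = - \frac{78351}{1672849}$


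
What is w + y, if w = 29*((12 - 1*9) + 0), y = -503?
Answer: -416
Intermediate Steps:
w = 87 (w = 29*((12 - 9) + 0) = 29*(3 + 0) = 29*3 = 87)
w + y = 87 - 503 = -416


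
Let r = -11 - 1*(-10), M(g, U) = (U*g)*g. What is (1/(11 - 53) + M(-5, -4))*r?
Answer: 4201/42 ≈ 100.02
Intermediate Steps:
M(g, U) = U*g²
r = -1 (r = -11 + 10 = -1)
(1/(11 - 53) + M(-5, -4))*r = (1/(11 - 53) - 4*(-5)²)*(-1) = (1/(-42) - 4*25)*(-1) = (-1/42 - 100)*(-1) = -4201/42*(-1) = 4201/42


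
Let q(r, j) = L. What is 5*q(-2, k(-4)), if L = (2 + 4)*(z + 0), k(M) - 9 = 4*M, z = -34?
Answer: -1020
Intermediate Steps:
k(M) = 9 + 4*M
L = -204 (L = (2 + 4)*(-34 + 0) = 6*(-34) = -204)
q(r, j) = -204
5*q(-2, k(-4)) = 5*(-204) = -1020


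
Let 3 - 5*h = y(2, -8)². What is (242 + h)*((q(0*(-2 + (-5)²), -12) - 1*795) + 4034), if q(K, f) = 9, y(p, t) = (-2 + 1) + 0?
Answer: 3936576/5 ≈ 7.8732e+5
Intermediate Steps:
y(p, t) = -1 (y(p, t) = -1 + 0 = -1)
h = ⅖ (h = ⅗ - ⅕*(-1)² = ⅗ - ⅕*1 = ⅗ - ⅕ = ⅖ ≈ 0.40000)
(242 + h)*((q(0*(-2 + (-5)²), -12) - 1*795) + 4034) = (242 + ⅖)*((9 - 1*795) + 4034) = 1212*((9 - 795) + 4034)/5 = 1212*(-786 + 4034)/5 = (1212/5)*3248 = 3936576/5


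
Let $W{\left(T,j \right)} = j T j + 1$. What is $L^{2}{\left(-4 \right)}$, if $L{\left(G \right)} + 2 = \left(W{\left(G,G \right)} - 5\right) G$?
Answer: $72900$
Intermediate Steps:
$W{\left(T,j \right)} = 1 + T j^{2}$ ($W{\left(T,j \right)} = T j j + 1 = T j^{2} + 1 = 1 + T j^{2}$)
$L{\left(G \right)} = -2 + G \left(-4 + G^{3}\right)$ ($L{\left(G \right)} = -2 + \left(\left(1 + G G^{2}\right) - 5\right) G = -2 + \left(\left(1 + G^{3}\right) - 5\right) G = -2 + \left(-4 + G^{3}\right) G = -2 + G \left(-4 + G^{3}\right)$)
$L^{2}{\left(-4 \right)} = \left(-2 + \left(-4\right)^{4} - -16\right)^{2} = \left(-2 + 256 + 16\right)^{2} = 270^{2} = 72900$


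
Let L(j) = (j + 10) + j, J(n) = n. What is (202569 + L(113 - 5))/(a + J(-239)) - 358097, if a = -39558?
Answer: -14251389104/39797 ≈ -3.5810e+5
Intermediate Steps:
L(j) = 10 + 2*j (L(j) = (10 + j) + j = 10 + 2*j)
(202569 + L(113 - 5))/(a + J(-239)) - 358097 = (202569 + (10 + 2*(113 - 5)))/(-39558 - 239) - 358097 = (202569 + (10 + 2*108))/(-39797) - 358097 = (202569 + (10 + 216))*(-1/39797) - 358097 = (202569 + 226)*(-1/39797) - 358097 = 202795*(-1/39797) - 358097 = -202795/39797 - 358097 = -14251389104/39797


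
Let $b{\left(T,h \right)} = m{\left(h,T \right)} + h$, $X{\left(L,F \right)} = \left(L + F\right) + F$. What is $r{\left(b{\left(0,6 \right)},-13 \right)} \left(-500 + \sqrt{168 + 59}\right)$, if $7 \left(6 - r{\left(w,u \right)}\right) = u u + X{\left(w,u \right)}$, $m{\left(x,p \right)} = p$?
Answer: $\frac{53500}{7} - \frac{107 \sqrt{227}}{7} \approx 7412.6$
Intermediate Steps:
$X{\left(L,F \right)} = L + 2 F$ ($X{\left(L,F \right)} = \left(F + L\right) + F = L + 2 F$)
$b{\left(T,h \right)} = T + h$
$r{\left(w,u \right)} = 6 - \frac{2 u}{7} - \frac{w}{7} - \frac{u^{2}}{7}$ ($r{\left(w,u \right)} = 6 - \frac{u u + \left(w + 2 u\right)}{7} = 6 - \frac{u^{2} + \left(w + 2 u\right)}{7} = 6 - \frac{w + u^{2} + 2 u}{7} = 6 - \left(\frac{w}{7} + \frac{u^{2}}{7} + \frac{2 u}{7}\right) = 6 - \frac{2 u}{7} - \frac{w}{7} - \frac{u^{2}}{7}$)
$r{\left(b{\left(0,6 \right)},-13 \right)} \left(-500 + \sqrt{168 + 59}\right) = \left(6 - - \frac{26}{7} - \frac{0 + 6}{7} - \frac{\left(-13\right)^{2}}{7}\right) \left(-500 + \sqrt{168 + 59}\right) = \left(6 + \frac{26}{7} - \frac{6}{7} - \frac{169}{7}\right) \left(-500 + \sqrt{227}\right) = - \frac{107 \left(-500 + \sqrt{227}\right)}{7} = \frac{53500}{7} - \frac{107 \sqrt{227}}{7}$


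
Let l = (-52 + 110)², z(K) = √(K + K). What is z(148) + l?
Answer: 3364 + 2*√74 ≈ 3381.2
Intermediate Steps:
z(K) = √2*√K (z(K) = √(2*K) = √2*√K)
l = 3364 (l = 58² = 3364)
z(148) + l = √2*√148 + 3364 = √2*(2*√37) + 3364 = 2*√74 + 3364 = 3364 + 2*√74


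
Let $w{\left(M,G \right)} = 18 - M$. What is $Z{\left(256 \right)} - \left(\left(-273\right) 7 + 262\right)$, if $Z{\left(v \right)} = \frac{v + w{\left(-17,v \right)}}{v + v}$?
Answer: $\frac{844579}{512} \approx 1649.6$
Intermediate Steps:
$Z{\left(v \right)} = \frac{35 + v}{2 v}$ ($Z{\left(v \right)} = \frac{v + \left(18 - -17\right)}{v + v} = \frac{v + \left(18 + 17\right)}{2 v} = \left(v + 35\right) \frac{1}{2 v} = \left(35 + v\right) \frac{1}{2 v} = \frac{35 + v}{2 v}$)
$Z{\left(256 \right)} - \left(\left(-273\right) 7 + 262\right) = \frac{35 + 256}{2 \cdot 256} - \left(\left(-273\right) 7 + 262\right) = \frac{1}{2} \cdot \frac{1}{256} \cdot 291 - \left(-1911 + 262\right) = \frac{291}{512} - -1649 = \frac{291}{512} + 1649 = \frac{844579}{512}$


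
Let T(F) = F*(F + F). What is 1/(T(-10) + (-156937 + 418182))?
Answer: 1/261445 ≈ 3.8249e-6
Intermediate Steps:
T(F) = 2*F² (T(F) = F*(2*F) = 2*F²)
1/(T(-10) + (-156937 + 418182)) = 1/(2*(-10)² + (-156937 + 418182)) = 1/(2*100 + 261245) = 1/(200 + 261245) = 1/261445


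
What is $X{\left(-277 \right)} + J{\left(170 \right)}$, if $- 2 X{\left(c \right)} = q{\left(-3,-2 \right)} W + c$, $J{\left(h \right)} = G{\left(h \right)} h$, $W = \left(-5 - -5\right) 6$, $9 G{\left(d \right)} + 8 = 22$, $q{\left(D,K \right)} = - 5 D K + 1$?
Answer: $\frac{7253}{18} \approx 402.94$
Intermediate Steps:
$q{\left(D,K \right)} = 1 - 5 D K$ ($q{\left(D,K \right)} = - 5 D K + 1 = 1 - 5 D K$)
$G{\left(d \right)} = \frac{14}{9}$ ($G{\left(d \right)} = - \frac{8}{9} + \frac{1}{9} \cdot 22 = - \frac{8}{9} + \frac{22}{9} = \frac{14}{9}$)
$W = 0$ ($W = \left(-5 + 5\right) 6 = 0 \cdot 6 = 0$)
$J{\left(h \right)} = \frac{14 h}{9}$
$X{\left(c \right)} = - \frac{c}{2}$ ($X{\left(c \right)} = - \frac{\left(1 - \left(-15\right) \left(-2\right)\right) 0 + c}{2} = - \frac{\left(1 - 30\right) 0 + c}{2} = - \frac{\left(-29\right) 0 + c}{2} = - \frac{0 + c}{2} = - \frac{c}{2}$)
$X{\left(-277 \right)} + J{\left(170 \right)} = \left(- \frac{1}{2}\right) \left(-277\right) + \frac{14}{9} \cdot 170 = \frac{277}{2} + \frac{2380}{9} = \frac{7253}{18}$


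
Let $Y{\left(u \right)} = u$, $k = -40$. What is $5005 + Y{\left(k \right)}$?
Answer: $4965$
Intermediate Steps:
$5005 + Y{\left(k \right)} = 5005 - 40 = 4965$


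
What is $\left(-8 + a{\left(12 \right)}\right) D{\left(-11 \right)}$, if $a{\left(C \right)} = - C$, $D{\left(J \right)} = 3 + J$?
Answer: $160$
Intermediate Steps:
$\left(-8 + a{\left(12 \right)}\right) D{\left(-11 \right)} = \left(-8 - 12\right) \left(3 - 11\right) = \left(-8 - 12\right) \left(-8\right) = \left(-20\right) \left(-8\right) = 160$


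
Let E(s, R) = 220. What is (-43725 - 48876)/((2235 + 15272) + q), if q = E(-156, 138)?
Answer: -30867/5909 ≈ -5.2237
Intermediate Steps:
q = 220
(-43725 - 48876)/((2235 + 15272) + q) = (-43725 - 48876)/((2235 + 15272) + 220) = -92601/(17507 + 220) = -92601/17727 = -92601*1/17727 = -30867/5909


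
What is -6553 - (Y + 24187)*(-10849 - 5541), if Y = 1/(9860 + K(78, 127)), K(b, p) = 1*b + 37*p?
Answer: 5802375800539/14637 ≈ 3.9642e+8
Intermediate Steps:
K(b, p) = b + 37*p
Y = 1/14637 (Y = 1/(9860 + (78 + 37*127)) = 1/(9860 + (78 + 4699)) = 1/(9860 + 4777) = 1/14637 ≈ 6.8320e-5)
-6553 - (Y + 24187)*(-10849 - 5541) = -6553 - (1/14637 + 24187)*(-10849 - 5541) = -6553 - 354025120*(-16390)/14637 = -6553 - 1*(-5802471716800/14637) = -6553 + 5802471716800/14637 = 5802375800539/14637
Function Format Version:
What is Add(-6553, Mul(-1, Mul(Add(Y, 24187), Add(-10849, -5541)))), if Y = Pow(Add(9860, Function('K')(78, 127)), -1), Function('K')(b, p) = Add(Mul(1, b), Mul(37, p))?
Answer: Rational(5802375800539, 14637) ≈ 3.9642e+8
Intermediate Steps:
Function('K')(b, p) = Add(b, Mul(37, p))
Y = Rational(1, 14637) (Y = Pow(Add(9860, Add(78, Mul(37, 127))), -1) = Pow(Add(9860, Add(78, 4699)), -1) = Pow(Add(9860, 4777), -1) = Pow(14637, -1) = Rational(1, 14637) ≈ 6.8320e-5)
Add(-6553, Mul(-1, Mul(Add(Y, 24187), Add(-10849, -5541)))) = Add(-6553, Mul(-1, Mul(Add(Rational(1, 14637), 24187), Add(-10849, -5541)))) = Add(-6553, Mul(-1, Mul(Rational(354025120, 14637), -16390))) = Add(-6553, Mul(-1, Rational(-5802471716800, 14637))) = Add(-6553, Rational(5802471716800, 14637)) = Rational(5802375800539, 14637)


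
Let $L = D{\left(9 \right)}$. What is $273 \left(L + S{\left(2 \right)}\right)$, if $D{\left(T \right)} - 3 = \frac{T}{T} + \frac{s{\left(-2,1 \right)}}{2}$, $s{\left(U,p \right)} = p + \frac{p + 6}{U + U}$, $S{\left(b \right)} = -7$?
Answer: $- \frac{7371}{8} \approx -921.38$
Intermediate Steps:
$s{\left(U,p \right)} = p + \frac{6 + p}{2 U}$
$D{\left(T \right)} = \frac{29}{8}$ ($D{\left(T \right)} = 3 + \left(\frac{T}{T} + \frac{\frac{1}{-2} \left(3 + \frac{1}{2} \cdot 1 - 2\right)}{2}\right) = 3 + \left(1 + - \frac{3 + \frac{1}{2} - 2}{2} \cdot \frac{1}{2}\right) = 3 + \left(1 + \left(- \frac{1}{2}\right) \frac{3}{2} \cdot \frac{1}{2}\right) = 3 + \left(1 - \frac{3}{8}\right) = 3 + \frac{5}{8} = \frac{29}{8}$)
$L = \frac{29}{8} \approx 3.625$
$273 \left(L + S{\left(2 \right)}\right) = 273 \left(\frac{29}{8} - 7\right) = 273 \left(- \frac{27}{8}\right) = - \frac{7371}{8}$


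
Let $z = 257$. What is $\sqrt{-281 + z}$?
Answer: $2 i \sqrt{6} \approx 4.899 i$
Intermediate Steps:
$\sqrt{-281 + z} = \sqrt{-281 + 257} = \sqrt{-24} = 2 i \sqrt{6}$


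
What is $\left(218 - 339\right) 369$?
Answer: $-44649$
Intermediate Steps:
$\left(218 - 339\right) 369 = \left(-121\right) 369 = -44649$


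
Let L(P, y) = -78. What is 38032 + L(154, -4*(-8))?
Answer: 37954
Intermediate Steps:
38032 + L(154, -4*(-8)) = 38032 - 78 = 37954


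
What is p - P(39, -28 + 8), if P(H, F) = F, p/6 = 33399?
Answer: 200414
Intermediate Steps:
p = 200394 (p = 6*33399 = 200394)
p - P(39, -28 + 8) = 200394 - (-28 + 8) = 200394 - 1*(-20) = 200394 + 20 = 200414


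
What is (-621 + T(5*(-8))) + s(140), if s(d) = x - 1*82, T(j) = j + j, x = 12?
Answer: -771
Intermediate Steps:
T(j) = 2*j
s(d) = -70 (s(d) = 12 - 1*82 = 12 - 82 = -70)
(-621 + T(5*(-8))) + s(140) = (-621 + 2*(5*(-8))) - 70 = (-621 + 2*(-40)) - 70 = (-621 - 80) - 70 = -701 - 70 = -771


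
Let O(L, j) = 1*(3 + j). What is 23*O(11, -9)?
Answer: -138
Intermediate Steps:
O(L, j) = 3 + j
23*O(11, -9) = 23*(3 - 9) = 23*(-6) = -138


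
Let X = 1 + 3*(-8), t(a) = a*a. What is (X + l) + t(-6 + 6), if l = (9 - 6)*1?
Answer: -20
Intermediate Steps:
l = 3 (l = 3*1 = 3)
t(a) = a²
X = -23 (X = 1 - 24 = -23)
(X + l) + t(-6 + 6) = (-23 + 3) + (-6 + 6)² = -20 + 0² = -20 + 0 = -20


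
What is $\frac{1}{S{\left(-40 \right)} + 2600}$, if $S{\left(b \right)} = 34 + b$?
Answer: $\frac{1}{2594} \approx 0.00038551$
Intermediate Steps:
$\frac{1}{S{\left(-40 \right)} + 2600} = \frac{1}{\left(34 - 40\right) + 2600} = \frac{1}{-6 + 2600} = \frac{1}{2594}$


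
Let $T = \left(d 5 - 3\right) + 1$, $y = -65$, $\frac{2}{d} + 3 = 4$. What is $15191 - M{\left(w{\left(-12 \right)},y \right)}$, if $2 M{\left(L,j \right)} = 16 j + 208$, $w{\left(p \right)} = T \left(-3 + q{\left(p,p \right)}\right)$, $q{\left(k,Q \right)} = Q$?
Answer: $15607$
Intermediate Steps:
$d = 2$ ($d = \frac{2}{-3 + 4} = \frac{2}{1} = 2 \cdot 1 = 2$)
$T = 8$ ($T = \left(2 \cdot 5 - 3\right) + 1 = \left(10 - 3\right) + 1 = 7 + 1 = 8$)
$w{\left(p \right)} = -24 + 8 p$ ($w{\left(p \right)} = 8 \left(-3 + p\right) = -24 + 8 p$)
$M{\left(L,j \right)} = 104 + 8 j$ ($M{\left(L,j \right)} = \frac{16 j + 208}{2} = \frac{208 + 16 j}{2} = 104 + 8 j$)
$15191 - M{\left(w{\left(-12 \right)},y \right)} = 15191 - \left(104 + 8 \left(-65\right)\right) = 15191 - \left(104 - 520\right) = 15191 - -416 = 15191 + 416 = 15607$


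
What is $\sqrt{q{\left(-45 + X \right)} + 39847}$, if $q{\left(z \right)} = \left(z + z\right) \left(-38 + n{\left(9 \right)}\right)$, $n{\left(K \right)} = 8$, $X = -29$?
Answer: $\sqrt{44287} \approx 210.44$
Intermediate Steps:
$q{\left(z \right)} = - 60 z$ ($q{\left(z \right)} = \left(z + z\right) \left(-38 + 8\right) = 2 z \left(-30\right) = - 60 z$)
$\sqrt{q{\left(-45 + X \right)} + 39847} = \sqrt{- 60 \left(-45 - 29\right) + 39847} = \sqrt{\left(-60\right) \left(-74\right) + 39847} = \sqrt{4440 + 39847} = \sqrt{44287}$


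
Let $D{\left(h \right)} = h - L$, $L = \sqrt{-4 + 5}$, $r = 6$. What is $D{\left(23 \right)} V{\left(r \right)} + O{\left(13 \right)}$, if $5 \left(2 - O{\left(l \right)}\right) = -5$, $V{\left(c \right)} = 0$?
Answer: $3$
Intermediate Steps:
$L = 1$ ($L = \sqrt{1} = 1$)
$O{\left(l \right)} = 3$ ($O{\left(l \right)} = 2 - -1 = 2 + 1 = 3$)
$D{\left(h \right)} = -1 + h$ ($D{\left(h \right)} = h - 1 = -1 + h$)
$D{\left(23 \right)} V{\left(r \right)} + O{\left(13 \right)} = \left(-1 + 23\right) 0 + 3 = 22 \cdot 0 + 3 = 0 + 3 = 3$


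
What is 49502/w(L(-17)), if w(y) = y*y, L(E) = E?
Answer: 49502/289 ≈ 171.29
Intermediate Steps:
w(y) = y²
49502/w(L(-17)) = 49502/((-17)²) = 49502/289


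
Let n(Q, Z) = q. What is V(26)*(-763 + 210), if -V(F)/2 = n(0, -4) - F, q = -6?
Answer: -35392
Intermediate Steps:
n(Q, Z) = -6
V(F) = 12 + 2*F (V(F) = -2*(-6 - F) = 12 + 2*F)
V(26)*(-763 + 210) = (12 + 2*26)*(-763 + 210) = (12 + 52)*(-553) = 64*(-553) = -35392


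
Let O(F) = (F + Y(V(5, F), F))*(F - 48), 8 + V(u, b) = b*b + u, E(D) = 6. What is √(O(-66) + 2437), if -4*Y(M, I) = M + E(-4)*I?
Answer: √490942/2 ≈ 350.34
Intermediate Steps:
V(u, b) = -8 + u + b² (V(u, b) = -8 + (b*b + u) = -8 + (b² + u) = -8 + (u + b²) = -8 + u + b²)
Y(M, I) = -3*I/2 - M/4 (Y(M, I) = -(M + 6*I)/4 = -3*I/2 - M/4)
O(F) = (-48 + F)*(¾ - F/2 - F²/4) (O(F) = (F + (-3*F/2 - (-8 + 5 + F²)/4))*(F - 48) = (F + (-3*F/2 - (-3 + F²)/4))*(-48 + F) = (F + (-3*F/2 + (¾ - F²/4)))*(-48 + F) = (F + (¾ - 3*F/2 - F²/4))*(-48 + F) = (¾ - F/2 - F²/4)*(-48 + F) = (-48 + F)*(¾ - F/2 - F²/4))
√(O(-66) + 2437) = √((-36 - ¼*(-66)³ + (23/2)*(-66)² + (99/4)*(-66)) + 2437) = √((-36 - ¼*(-287496) + (23/2)*4356 - 3267/2) + 2437) = √((-36 + 71874 + 50094 - 3267/2) + 2437) = √(240597/2 + 2437) = √(245471/2) = √490942/2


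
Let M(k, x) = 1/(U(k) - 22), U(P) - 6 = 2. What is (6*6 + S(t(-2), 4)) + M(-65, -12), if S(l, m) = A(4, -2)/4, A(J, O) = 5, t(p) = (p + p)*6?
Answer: 1041/28 ≈ 37.179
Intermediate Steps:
U(P) = 8 (U(P) = 6 + 2 = 8)
t(p) = 12*p (t(p) = (2*p)*6 = 12*p)
M(k, x) = -1/14 (M(k, x) = 1/(8 - 22) = 1/(-14) = -1/14)
S(l, m) = 5/4
(6*6 + S(t(-2), 4)) + M(-65, -12) = (6*6 + 5/4) - 1/14 = (36 + 5/4) - 1/14 = 149/4 - 1/14 = 1041/28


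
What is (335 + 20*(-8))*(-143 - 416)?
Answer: -97825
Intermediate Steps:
(335 + 20*(-8))*(-143 - 416) = (335 - 160)*(-559) = 175*(-559) = -97825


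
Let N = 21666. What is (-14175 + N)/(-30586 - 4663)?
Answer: -7491/35249 ≈ -0.21252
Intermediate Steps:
(-14175 + N)/(-30586 - 4663) = (-14175 + 21666)/(-30586 - 4663) = 7491/(-35249) = 7491*(-1/35249) = -7491/35249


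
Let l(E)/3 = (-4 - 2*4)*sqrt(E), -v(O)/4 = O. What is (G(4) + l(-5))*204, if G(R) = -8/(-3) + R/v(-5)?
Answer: 2924/5 - 7344*I*sqrt(5) ≈ 584.8 - 16422.0*I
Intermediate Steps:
v(O) = -4*O
G(R) = 8/3 + R/20 (G(R) = -8/(-3) + R/((-4*(-5))) = -8*(-1/3) + R/20 = 8/3 + R*(1/20) = 8/3 + R/20)
l(E) = -36*sqrt(E) (l(E) = 3*((-4 - 2*4)*sqrt(E)) = 3*((-4 - 8)*sqrt(E)) = 3*(-12*sqrt(E)) = -36*sqrt(E))
(G(4) + l(-5))*204 = ((8/3 + (1/20)*4) - 36*I*sqrt(5))*204 = ((8/3 + 1/5) - 36*I*sqrt(5))*204 = (43/15 - 36*I*sqrt(5))*204 = 2924/5 - 7344*I*sqrt(5)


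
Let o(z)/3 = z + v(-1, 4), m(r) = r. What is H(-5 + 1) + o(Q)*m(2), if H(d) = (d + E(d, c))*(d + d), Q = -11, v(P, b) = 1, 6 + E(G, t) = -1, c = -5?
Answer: 28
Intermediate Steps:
E(G, t) = -7 (E(G, t) = -6 - 1 = -7)
o(z) = 3 + 3*z (o(z) = 3*(z + 1) = 3*(1 + z) = 3 + 3*z)
H(d) = 2*d*(-7 + d) (H(d) = (d - 7)*(d + d) = (-7 + d)*(2*d) = 2*d*(-7 + d))
H(-5 + 1) + o(Q)*m(2) = 2*(-5 + 1)*(-7 + (-5 + 1)) + (3 + 3*(-11))*2 = 2*(-4)*(-7 - 4) + (3 - 33)*2 = 2*(-4)*(-11) - 30*2 = 88 - 60 = 28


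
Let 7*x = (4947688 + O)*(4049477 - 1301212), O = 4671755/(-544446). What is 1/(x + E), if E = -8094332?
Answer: 131418/255279042938348729 ≈ 5.1480e-13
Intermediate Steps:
O = -161095/18774 (O = 4671755*(-1/544446) = -161095/18774 ≈ -8.5807)
x = 255280106679271505/131418 (x = ((4947688 - 161095/18774)*(4049477 - 1301212))/7 = ((92887733417/18774)*2748265)/7 = (1/7)*(255280106679271505/18774) = 255280106679271505/131418 ≈ 1.9425e+12)
1/(x + E) = 1/(255280106679271505/131418 - 8094332) = 1/(255279042938348729/131418) = 131418/255279042938348729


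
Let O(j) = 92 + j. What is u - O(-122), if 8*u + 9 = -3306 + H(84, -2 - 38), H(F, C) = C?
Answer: -3115/8 ≈ -389.38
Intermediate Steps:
u = -3355/8 (u = -9/8 + (-3306 + (-2 - 38))/8 = -9/8 + (-3306 - 40)/8 = -9/8 + (⅛)*(-3346) = -9/8 - 1673/4 = -3355/8 ≈ -419.38)
u - O(-122) = -3355/8 - (92 - 122) = -3355/8 - 1*(-30) = -3355/8 + 30 = -3115/8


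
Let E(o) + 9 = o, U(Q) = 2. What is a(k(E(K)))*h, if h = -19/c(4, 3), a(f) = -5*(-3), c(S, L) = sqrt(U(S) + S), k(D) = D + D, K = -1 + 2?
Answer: -95*sqrt(6)/2 ≈ -116.35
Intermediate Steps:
K = 1
E(o) = -9 + o
k(D) = 2*D
c(S, L) = sqrt(2 + S)
a(f) = 15
h = -19*sqrt(6)/6 (h = -19/sqrt(2 + 4) = -19*sqrt(6)/6 ≈ -7.7567)
a(k(E(K)))*h = 15*(-19*sqrt(6)/6) = -95*sqrt(6)/2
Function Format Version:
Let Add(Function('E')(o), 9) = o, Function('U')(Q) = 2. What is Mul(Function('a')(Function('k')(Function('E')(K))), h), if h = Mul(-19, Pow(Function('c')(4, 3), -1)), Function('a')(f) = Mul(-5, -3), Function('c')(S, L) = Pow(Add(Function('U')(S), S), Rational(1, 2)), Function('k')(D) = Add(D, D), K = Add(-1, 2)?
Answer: Mul(Rational(-95, 2), Pow(6, Rational(1, 2))) ≈ -116.35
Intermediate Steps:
K = 1
Function('E')(o) = Add(-9, o)
Function('k')(D) = Mul(2, D)
Function('c')(S, L) = Pow(Add(2, S), Rational(1, 2))
Function('a')(f) = 15
h = Mul(Rational(-19, 6), Pow(6, Rational(1, 2))) (h = Mul(-19, Pow(Pow(Add(2, 4), Rational(1, 2)), -1)) = Mul(-19, Pow(Pow(6, Rational(1, 2)), -1)) = Mul(-19, Mul(Rational(1, 6), Pow(6, Rational(1, 2)))) = Mul(Rational(-19, 6), Pow(6, Rational(1, 2))) ≈ -7.7567)
Mul(Function('a')(Function('k')(Function('E')(K))), h) = Mul(15, Mul(Rational(-19, 6), Pow(6, Rational(1, 2)))) = Mul(Rational(-95, 2), Pow(6, Rational(1, 2)))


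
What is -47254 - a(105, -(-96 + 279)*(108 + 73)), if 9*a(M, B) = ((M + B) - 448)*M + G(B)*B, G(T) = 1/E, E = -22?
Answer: 22639015/66 ≈ 3.4302e+5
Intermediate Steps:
G(T) = -1/22 (G(T) = 1/(-22) = -1/22)
a(M, B) = -B/198 + M*(-448 + B + M)/9 (a(M, B) = (((M + B) - 448)*M - B/22)/9 = (((B + M) - 448)*M - B/22)/9 = ((-448 + B + M)*M - B/22)/9 = (M*(-448 + B + M) - B/22)/9 = (-B/22 + M*(-448 + B + M))/9 = -B/198 + M*(-448 + B + M)/9)
-47254 - a(105, -(-96 + 279)*(108 + 73)) = -47254 - (-448/9*105 - (-1)*(-96 + 279)*(108 + 73)/198 + (⅑)*105² + (⅑)*(-(-96 + 279)*(108 + 73))*105) = -47254 - (-15680/3 - (-1)*183*181/198 + (⅑)*11025 + (⅑)*(-183*181)*105) = -47254 - (-15680/3 - (-1)*33123/198 + 1225 + (⅑)*(-1*33123)*105) = -47254 - (-15680/3 - 1/198*(-33123) + 1225 + (⅑)*(-33123)*105) = -47254 - (-15680/3 + 11041/66 + 1225 - 386435) = -47254 - 1*(-25757779/66) = -47254 + 25757779/66 = 22639015/66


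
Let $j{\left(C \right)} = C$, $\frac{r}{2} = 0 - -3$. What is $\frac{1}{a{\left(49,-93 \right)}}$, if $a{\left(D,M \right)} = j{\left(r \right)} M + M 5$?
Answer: $- \frac{1}{1023} \approx -0.00097752$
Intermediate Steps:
$r = 6$ ($r = 2 \left(0 - -3\right) = 2 \left(0 + 3\right) = 2 \cdot 3 = 6$)
$a{\left(D,M \right)} = 11 M$ ($a{\left(D,M \right)} = 6 M + M 5 = 6 M + 5 M = 11 M$)
$\frac{1}{a{\left(49,-93 \right)}} = \frac{1}{11 \left(-93\right)} = \frac{1}{-1023} = - \frac{1}{1023}$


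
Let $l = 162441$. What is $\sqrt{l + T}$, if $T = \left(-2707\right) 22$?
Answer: $\sqrt{102887} \approx 320.76$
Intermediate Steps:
$T = -59554$
$\sqrt{l + T} = \sqrt{162441 - 59554} = \sqrt{102887}$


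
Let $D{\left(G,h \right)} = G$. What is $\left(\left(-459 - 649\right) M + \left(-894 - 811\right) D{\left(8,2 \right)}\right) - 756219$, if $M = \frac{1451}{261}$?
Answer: $- \frac{202540907}{261} \approx -7.7602 \cdot 10^{5}$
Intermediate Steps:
$M = \frac{1451}{261}$ ($M = 1451 \cdot \frac{1}{261} = \frac{1451}{261} \approx 5.5594$)
$\left(\left(-459 - 649\right) M + \left(-894 - 811\right) D{\left(8,2 \right)}\right) - 756219 = \left(\left(-459 - 649\right) \frac{1451}{261} + \left(-894 - 811\right) 8\right) - 756219 = \left(\left(-459 - 649\right) \frac{1451}{261} - 13640\right) - 756219 = \left(\left(-1108\right) \frac{1451}{261} - 13640\right) - 756219 = \left(- \frac{1607708}{261} - 13640\right) - 756219 = - \frac{5167748}{261} - 756219 = - \frac{202540907}{261}$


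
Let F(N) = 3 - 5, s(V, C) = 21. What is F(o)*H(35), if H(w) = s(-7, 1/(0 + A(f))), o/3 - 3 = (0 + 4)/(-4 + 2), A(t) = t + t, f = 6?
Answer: -42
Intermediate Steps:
A(t) = 2*t
o = 3 (o = 9 + 3*((0 + 4)/(-4 + 2)) = 9 + 3*(4/(-2)) = 9 + 3*(4*(-½)) = 9 + 3*(-2) = 9 - 6 = 3)
H(w) = 21
F(N) = -2
F(o)*H(35) = -2*21 = -42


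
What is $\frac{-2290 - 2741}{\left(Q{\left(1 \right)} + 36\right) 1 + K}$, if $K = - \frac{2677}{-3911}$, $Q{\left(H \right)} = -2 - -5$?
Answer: $- \frac{19676241}{155206} \approx -126.78$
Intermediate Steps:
$Q{\left(H \right)} = 3$ ($Q{\left(H \right)} = -2 + 5 = 3$)
$K = \frac{2677}{3911}$ ($K = \left(-2677\right) \left(- \frac{1}{3911}\right) = \frac{2677}{3911} \approx 0.68448$)
$\frac{-2290 - 2741}{\left(Q{\left(1 \right)} + 36\right) 1 + K} = \frac{-2290 - 2741}{\left(3 + 36\right) 1 + \frac{2677}{3911}} = - \frac{5031}{39 \cdot 1 + \frac{2677}{3911}} = - \frac{5031}{39 + \frac{2677}{3911}} = - \frac{5031}{\frac{155206}{3911}} = \left(-5031\right) \frac{3911}{155206} = - \frac{19676241}{155206}$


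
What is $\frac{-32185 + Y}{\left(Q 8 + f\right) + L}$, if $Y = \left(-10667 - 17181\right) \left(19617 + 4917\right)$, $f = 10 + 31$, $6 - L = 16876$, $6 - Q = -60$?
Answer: $\frac{683255017}{16301} \approx 41915.0$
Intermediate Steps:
$Q = 66$ ($Q = 6 - -60 = 6 + 60 = 66$)
$L = -16870$ ($L = 6 - 16876 = -16870$)
$f = 41$
$Y = -683222832$ ($Y = \left(-27848\right) 24534 = -683222832$)
$\frac{-32185 + Y}{\left(Q 8 + f\right) + L} = \frac{-32185 - 683222832}{\left(66 \cdot 8 + 41\right) - 16870} = - \frac{683255017}{\left(528 + 41\right) - 16870} = - \frac{683255017}{569 - 16870} = - \frac{683255017}{-16301} = \left(-683255017\right) \left(- \frac{1}{16301}\right) = \frac{683255017}{16301}$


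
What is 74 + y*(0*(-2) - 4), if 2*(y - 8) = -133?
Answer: 308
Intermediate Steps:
y = -117/2 (y = 8 + (½)*(-133) = 8 - 133/2 = -117/2 ≈ -58.500)
74 + y*(0*(-2) - 4) = 74 - 117*(0*(-2) - 4)/2 = 74 - 117*(0 - 4)/2 = 74 - 117/2*(-4) = 74 + 234 = 308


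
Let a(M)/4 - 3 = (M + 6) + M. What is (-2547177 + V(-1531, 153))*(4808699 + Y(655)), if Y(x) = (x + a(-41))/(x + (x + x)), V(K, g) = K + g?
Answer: -1605435699947826/131 ≈ -1.2255e+13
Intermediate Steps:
a(M) = 36 + 8*M (a(M) = 12 + 4*((M + 6) + M) = 12 + 4*((6 + M) + M) = 12 + 4*(6 + 2*M) = 12 + (24 + 8*M) = 36 + 8*M)
Y(x) = (-292 + x)/(3*x) (Y(x) = (x + (36 + 8*(-41)))/(x + (x + x)) = (x + (36 - 328))/(x + 2*x) = (x - 292)/((3*x)) = (-292 + x)*(1/(3*x)) = (-292 + x)/(3*x))
(-2547177 + V(-1531, 153))*(4808699 + Y(655)) = (-2547177 + (-1531 + 153))*(4808699 + (1/3)*(-292 + 655)/655) = (-2547177 - 1378)*(4808699 + (1/3)*(1/655)*363) = -2548555*(4808699 + 121/655) = -2548555*3149697966/655 = -1605435699947826/131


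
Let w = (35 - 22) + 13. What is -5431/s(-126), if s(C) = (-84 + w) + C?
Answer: 5431/184 ≈ 29.516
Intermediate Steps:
w = 26 (w = 13 + 13 = 26)
s(C) = -58 + C (s(C) = (-84 + 26) + C = -58 + C)
-5431/s(-126) = -5431/(-58 - 126) = -5431/(-184) = -5431*(-1/184) = 5431/184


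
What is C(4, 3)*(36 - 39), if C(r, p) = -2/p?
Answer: 2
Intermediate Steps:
C(4, 3)*(36 - 39) = (-2/3)*(36 - 39) = -2*⅓*(-3) = -⅔*(-3) = 2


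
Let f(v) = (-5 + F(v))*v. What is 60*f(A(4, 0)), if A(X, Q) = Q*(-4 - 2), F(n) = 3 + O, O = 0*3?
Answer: 0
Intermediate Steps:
O = 0
F(n) = 3 (F(n) = 3 + 0 = 3)
A(X, Q) = -6*Q (A(X, Q) = Q*(-6) = -6*Q)
f(v) = -2*v (f(v) = (-5 + 3)*v = -2*v)
60*f(A(4, 0)) = 60*(-(-12)*0) = 60*(-2*0) = 60*0 = 0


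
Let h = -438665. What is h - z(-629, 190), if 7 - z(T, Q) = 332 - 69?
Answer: -438409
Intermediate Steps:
z(T, Q) = -256 (z(T, Q) = 7 - (332 - 69) = 7 - 1*263 = 7 - 263 = -256)
h - z(-629, 190) = -438665 - 1*(-256) = -438665 + 256 = -438409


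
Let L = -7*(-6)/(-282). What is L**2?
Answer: 49/2209 ≈ 0.022182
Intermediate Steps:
L = -7/47 (L = 42*(-1/282) = -7/47 ≈ -0.14894)
L**2 = (-7/47)**2 = 49/2209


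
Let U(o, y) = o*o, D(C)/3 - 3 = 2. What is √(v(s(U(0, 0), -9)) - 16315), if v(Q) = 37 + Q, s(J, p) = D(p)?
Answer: 3*I*√1807 ≈ 127.53*I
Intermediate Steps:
D(C) = 15 (D(C) = 9 + 3*2 = 9 + 6 = 15)
U(o, y) = o²
s(J, p) = 15
√(v(s(U(0, 0), -9)) - 16315) = √((37 + 15) - 16315) = √(52 - 16315) = √(-16263) = 3*I*√1807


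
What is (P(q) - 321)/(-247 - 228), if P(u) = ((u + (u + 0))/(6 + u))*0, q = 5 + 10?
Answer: 321/475 ≈ 0.67579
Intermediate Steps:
q = 15
P(u) = 0 (P(u) = ((u + u)/(6 + u))*0 = ((2*u)/(6 + u))*0 = (2*u/(6 + u))*0 = 0)
(P(q) - 321)/(-247 - 228) = (0 - 321)/(-247 - 228) = -321/(-475) = -321*(-1/475) = 321/475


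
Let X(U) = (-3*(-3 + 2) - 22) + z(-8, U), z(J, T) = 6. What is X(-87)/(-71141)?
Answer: 13/71141 ≈ 0.00018274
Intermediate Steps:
X(U) = -13 (X(U) = (-3*(-3 + 2) - 22) + 6 = (-3*(-1) - 22) + 6 = (3 - 22) + 6 = -19 + 6 = -13)
X(-87)/(-71141) = -13/(-71141) = -13*(-1/71141) = 13/71141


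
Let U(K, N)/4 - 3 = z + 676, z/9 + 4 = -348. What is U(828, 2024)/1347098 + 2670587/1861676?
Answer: 1789503780135/1253930008124 ≈ 1.4271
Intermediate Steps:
z = -3168 (z = -36 + 9*(-348) = -36 - 3132 = -3168)
U(K, N) = -9956 (U(K, N) = 12 + 4*(-3168 + 676) = 12 + 4*(-2492) = 12 - 9968 = -9956)
U(828, 2024)/1347098 + 2670587/1861676 = -9956/1347098 + 2670587/1861676 = -9956*1/1347098 + 2670587*(1/1861676) = -4978/673549 + 2670587/1861676 = 1789503780135/1253930008124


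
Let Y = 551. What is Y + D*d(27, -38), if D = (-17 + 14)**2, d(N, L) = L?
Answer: 209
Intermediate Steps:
D = 9 (D = (-3)**2 = 9)
Y + D*d(27, -38) = 551 + 9*(-38) = 551 - 342 = 209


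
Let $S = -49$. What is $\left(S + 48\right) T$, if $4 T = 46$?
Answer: $- \frac{23}{2} \approx -11.5$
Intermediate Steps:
$T = \frac{23}{2}$ ($T = \frac{1}{4} \cdot 46 = \frac{23}{2} \approx 11.5$)
$\left(S + 48\right) T = \left(-49 + 48\right) \frac{23}{2} = \left(-1\right) \frac{23}{2} = - \frac{23}{2}$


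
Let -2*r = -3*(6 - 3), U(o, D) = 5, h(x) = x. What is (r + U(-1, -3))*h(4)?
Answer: 38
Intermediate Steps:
r = 9/2 (r = -(-3)*(6 - 3)/2 = -(-3)*3/2 = -½*(-9) = 9/2 ≈ 4.5000)
(r + U(-1, -3))*h(4) = (9/2 + 5)*4 = (19/2)*4 = 38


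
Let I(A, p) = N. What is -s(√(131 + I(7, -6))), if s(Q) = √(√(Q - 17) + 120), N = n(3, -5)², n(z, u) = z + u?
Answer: -√(120 + I*√(17 - 3*√15)) ≈ -10.955 - 0.10587*I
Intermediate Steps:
n(z, u) = u + z
N = 4 (N = (-5 + 3)² = (-2)² = 4)
I(A, p) = 4
s(Q) = √(120 + √(-17 + Q)) (s(Q) = √(√(-17 + Q) + 120) = √(120 + √(-17 + Q)))
-s(√(131 + I(7, -6))) = -√(120 + √(-17 + √(131 + 4))) = -√(120 + √(-17 + √135)) = -√(120 + √(-17 + 3*√15))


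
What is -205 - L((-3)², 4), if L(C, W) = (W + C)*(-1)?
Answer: -192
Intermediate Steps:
L(C, W) = -C - W (L(C, W) = (C + W)*(-1) = -C - W)
-205 - L((-3)², 4) = -205 - (-1*(-3)² - 1*4) = -205 - (-1*9 - 4) = -205 - (-9 - 4) = -205 - 1*(-13) = -205 + 13 = -192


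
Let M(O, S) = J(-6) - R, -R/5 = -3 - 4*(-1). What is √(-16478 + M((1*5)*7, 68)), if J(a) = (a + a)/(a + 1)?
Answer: I*√411765/5 ≈ 128.34*I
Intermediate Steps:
J(a) = 2*a/(1 + a) (J(a) = (2*a)/(1 + a) = 2*a/(1 + a))
R = -5 (R = -5*(-3 - 4*(-1)) = -5*(-3 + 4) = -5*1 = -5)
M(O, S) = 37/5 (M(O, S) = 2*(-6)/(1 - 6) - 1*(-5) = 2*(-6)/(-5) + 5 = 2*(-6)*(-⅕) + 5 = 12/5 + 5 = 37/5)
√(-16478 + M((1*5)*7, 68)) = √(-16478 + 37/5) = √(-82353/5) = I*√411765/5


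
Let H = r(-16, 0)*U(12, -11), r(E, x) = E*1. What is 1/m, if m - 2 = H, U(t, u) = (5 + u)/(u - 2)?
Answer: -13/70 ≈ -0.18571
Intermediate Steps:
r(E, x) = E
U(t, u) = (5 + u)/(-2 + u)
H = -96/13 (H = -16*(5 - 11)/(-2 - 11) = -16*(-6)/(-13) = -(-16)*(-6)/13 = -16*6/13 = -96/13 ≈ -7.3846)
m = -70/13 (m = 2 - 96/13 = -70/13 ≈ -5.3846)
1/m = 1/(-70/13) = -13/70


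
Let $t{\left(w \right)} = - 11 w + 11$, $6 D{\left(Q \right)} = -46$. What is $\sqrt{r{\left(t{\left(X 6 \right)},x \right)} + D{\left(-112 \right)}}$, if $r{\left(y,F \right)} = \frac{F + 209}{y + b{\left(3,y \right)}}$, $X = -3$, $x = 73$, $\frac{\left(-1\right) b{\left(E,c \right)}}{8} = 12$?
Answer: $\frac{i \sqrt{594267}}{339} \approx 2.274 i$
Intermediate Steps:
$D{\left(Q \right)} = - \frac{23}{3}$ ($D{\left(Q \right)} = \frac{1}{6} \left(-46\right) = - \frac{23}{3}$)
$b{\left(E,c \right)} = -96$ ($b{\left(E,c \right)} = \left(-8\right) 12 = -96$)
$t{\left(w \right)} = 11 - 11 w$
$r{\left(y,F \right)} = \frac{209 + F}{-96 + y}$ ($r{\left(y,F \right)} = \frac{F + 209}{y - 96} = \frac{209 + F}{-96 + y}$)
$\sqrt{r{\left(t{\left(X 6 \right)},x \right)} + D{\left(-112 \right)}} = \sqrt{\frac{209 + 73}{-96 - \left(-11 + 11 \left(\left(-3\right) 6\right)\right)} - \frac{23}{3}} = \sqrt{\frac{1}{-96 + \left(11 - -198\right)} 282 - \frac{23}{3}} = \sqrt{\frac{1}{-96 + \left(11 + 198\right)} 282 - \frac{23}{3}} = \sqrt{\frac{1}{-96 + 209} \cdot 282 - \frac{23}{3}} = \sqrt{\frac{1}{113} \cdot 282 - \frac{23}{3}} = \sqrt{\frac{282}{113} - \frac{23}{3}} = \sqrt{- \frac{1753}{339}} = \frac{i \sqrt{594267}}{339}$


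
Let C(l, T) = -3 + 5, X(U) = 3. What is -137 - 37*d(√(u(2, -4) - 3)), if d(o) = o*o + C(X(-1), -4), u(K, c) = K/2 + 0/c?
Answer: -137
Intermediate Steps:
u(K, c) = K/2 (u(K, c) = K*(½) + 0 = K/2 + 0 = K/2)
C(l, T) = 2
d(o) = 2 + o² (d(o) = o*o + 2 = o² + 2 = 2 + o²)
-137 - 37*d(√(u(2, -4) - 3)) = -137 - 37*(2 + (√((½)*2 - 3))²) = -137 - 37*(2 + (√(1 - 3))²) = -137 - 37*(2 + (√(-2))²) = -137 - 37*(2 + (I*√2)²) = -137 - 37*(2 - 2) = -137 - 37*0 = -137 + 0 = -137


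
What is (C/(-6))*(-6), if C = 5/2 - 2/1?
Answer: ½ ≈ 0.50000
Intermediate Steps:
C = ½ (C = 5*(½) - 2*1 = 5/2 - 2 = ½ ≈ 0.50000)
(C/(-6))*(-6) = ((½)/(-6))*(-6) = ((½)*(-⅙))*(-6) = -1/12*(-6) = ½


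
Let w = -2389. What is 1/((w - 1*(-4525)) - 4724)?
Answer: -1/2588 ≈ -0.00038640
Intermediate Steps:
1/((w - 1*(-4525)) - 4724) = 1/((-2389 - 1*(-4525)) - 4724) = 1/((-2389 + 4525) - 4724) = 1/(2136 - 4724) = 1/(-2588) = -1/2588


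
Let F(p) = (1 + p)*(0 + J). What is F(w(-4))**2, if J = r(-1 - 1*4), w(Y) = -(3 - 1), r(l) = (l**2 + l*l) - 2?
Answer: 2304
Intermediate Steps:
r(l) = -2 + 2*l**2 (r(l) = (l**2 + l**2) - 2 = 2*l**2 - 2 = -2 + 2*l**2)
w(Y) = -2 (w(Y) = -1*2 = -2)
J = 48 (J = -2 + 2*(-1 - 1*4)**2 = -2 + 2*(-1 - 4)**2 = -2 + 2*(-5)**2 = -2 + 2*25 = -2 + 50 = 48)
F(p) = 48 + 48*p (F(p) = (1 + p)*(0 + 48) = (1 + p)*48 = 48 + 48*p)
F(w(-4))**2 = (48 + 48*(-2))**2 = (48 - 96)**2 = (-48)**2 = 2304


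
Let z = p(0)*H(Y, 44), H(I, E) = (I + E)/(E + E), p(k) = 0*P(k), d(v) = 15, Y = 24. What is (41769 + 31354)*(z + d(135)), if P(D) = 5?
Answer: 1096845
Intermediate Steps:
p(k) = 0 (p(k) = 0*5 = 0)
H(I, E) = (E + I)/(2*E) (H(I, E) = (E + I)/((2*E)) = (E + I)*(1/(2*E)) = (E + I)/(2*E))
z = 0 (z = 0*((1/2)*(44 + 24)/44) = 0*((1/2)*(1/44)*68) = 0*(17/22) = 0)
(41769 + 31354)*(z + d(135)) = (41769 + 31354)*(0 + 15) = 73123*15 = 1096845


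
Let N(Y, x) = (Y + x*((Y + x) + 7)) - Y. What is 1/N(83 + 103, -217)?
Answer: 1/5208 ≈ 0.00019201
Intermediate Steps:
N(Y, x) = x*(7 + Y + x) (N(Y, x) = (Y + x*(7 + Y + x)) - Y = x*(7 + Y + x))
1/N(83 + 103, -217) = 1/(-217*(7 + (83 + 103) - 217)) = 1/(-217*(7 + 186 - 217)) = 1/(-217*(-24)) = 1/5208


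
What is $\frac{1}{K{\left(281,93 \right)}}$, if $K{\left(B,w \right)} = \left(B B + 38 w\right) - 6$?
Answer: $\frac{1}{82489} \approx 1.2123 \cdot 10^{-5}$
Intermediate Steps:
$K{\left(B,w \right)} = -6 + B^{2} + 38 w$ ($K{\left(B,w \right)} = \left(B^{2} + 38 w\right) - 6 = -6 + B^{2} + 38 w$)
$\frac{1}{K{\left(281,93 \right)}} = \frac{1}{-6 + 281^{2} + 38 \cdot 93} = \frac{1}{-6 + 78961 + 3534} = \frac{1}{82489}$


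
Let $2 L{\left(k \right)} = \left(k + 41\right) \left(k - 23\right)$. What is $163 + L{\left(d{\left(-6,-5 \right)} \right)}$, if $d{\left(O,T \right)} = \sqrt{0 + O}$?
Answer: $- \frac{623}{2} + 9 i \sqrt{6} \approx -311.5 + 22.045 i$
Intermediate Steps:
$d{\left(O,T \right)} = \sqrt{O}$
$L{\left(k \right)} = \frac{\left(-23 + k\right) \left(41 + k\right)}{2}$ ($L{\left(k \right)} = \frac{\left(k + 41\right) \left(k - 23\right)}{2} = \frac{\left(41 + k\right) \left(-23 + k\right)}{2} = \frac{\left(-23 + k\right) \left(41 + k\right)}{2}$)
$163 + L{\left(d{\left(-6,-5 \right)} \right)} = 163 + \left(- \frac{943}{2} + \frac{\left(\sqrt{-6}\right)^{2}}{2} + 9 \sqrt{-6}\right) = 163 + \left(- \frac{943}{2} + \frac{\left(i \sqrt{6}\right)^{2}}{2} + 9 i \sqrt{6}\right) = 163 + \left(- \frac{943}{2} + \frac{1}{2} \left(-6\right) + 9 i \sqrt{6}\right) = 163 - \left(\frac{949}{2} - 9 i \sqrt{6}\right) = - \frac{623}{2} + 9 i \sqrt{6}$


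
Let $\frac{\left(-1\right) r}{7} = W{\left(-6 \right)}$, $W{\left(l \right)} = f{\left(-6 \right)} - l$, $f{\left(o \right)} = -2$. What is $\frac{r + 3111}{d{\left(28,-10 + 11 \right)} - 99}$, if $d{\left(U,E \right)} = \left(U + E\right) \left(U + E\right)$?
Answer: $\frac{3083}{742} \approx 4.155$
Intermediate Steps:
$d{\left(U,E \right)} = \left(E + U\right)^{2}$ ($d{\left(U,E \right)} = \left(E + U\right) \left(E + U\right) = \left(E + U\right)^{2}$)
$W{\left(l \right)} = -2 - l$
$r = -28$ ($r = - 7 \left(-2 - -6\right) = - 7 \left(-2 + 6\right) = \left(-7\right) 4 = -28$)
$\frac{r + 3111}{d{\left(28,-10 + 11 \right)} - 99} = \frac{-28 + 3111}{\left(\left(-10 + 11\right) + 28\right)^{2} - 99} = \frac{3083}{\left(1 + 28\right)^{2} - 99} = \frac{3083}{29^{2} - 99} = \frac{3083}{841 - 99} = \frac{3083}{742}$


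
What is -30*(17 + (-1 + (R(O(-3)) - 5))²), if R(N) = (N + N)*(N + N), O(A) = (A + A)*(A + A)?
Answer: -804351030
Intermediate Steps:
O(A) = 4*A² (O(A) = (2*A)*(2*A) = 4*A²)
R(N) = 4*N² (R(N) = (2*N)*(2*N) = 4*N²)
-30*(17 + (-1 + (R(O(-3)) - 5))²) = -30*(17 + (-1 + (4*(4*(-3)²)² - 5))²) = -30*(17 + (-1 + (4*(4*9)² - 5))²) = -30*(17 + (-1 + (4*36² - 5))²) = -30*(17 + (-1 + (4*1296 - 5))²) = -30*(17 + (-1 + (5184 - 5))²) = -30*(17 + (-1 + 5179)²) = -30*(17 + 5178²) = -30*(17 + 26811684) = -30*26811701 = -1*804351030 = -804351030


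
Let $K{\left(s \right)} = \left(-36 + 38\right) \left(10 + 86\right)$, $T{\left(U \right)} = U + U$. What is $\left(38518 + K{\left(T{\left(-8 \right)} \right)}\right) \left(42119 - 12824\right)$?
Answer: $1134009450$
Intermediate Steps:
$T{\left(U \right)} = 2 U$
$K{\left(s \right)} = 192$ ($K{\left(s \right)} = 2 \cdot 96 = 192$)
$\left(38518 + K{\left(T{\left(-8 \right)} \right)}\right) \left(42119 - 12824\right) = \left(38518 + 192\right) \left(42119 - 12824\right) = 38710 \cdot 29295 = 1134009450$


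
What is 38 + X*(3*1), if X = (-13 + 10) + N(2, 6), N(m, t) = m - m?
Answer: 29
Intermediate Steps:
N(m, t) = 0
X = -3 (X = (-13 + 10) + 0 = -3 + 0 = -3)
38 + X*(3*1) = 38 - 9 = 29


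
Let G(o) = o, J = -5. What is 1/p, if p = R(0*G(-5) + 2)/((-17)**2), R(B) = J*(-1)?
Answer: 289/5 ≈ 57.800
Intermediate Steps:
R(B) = 5 (R(B) = -5*(-1) = 5)
p = 5/289 (p = 5/((-17)**2) = 5/289 ≈ 0.017301)
1/p = 1/(5/289) = 289/5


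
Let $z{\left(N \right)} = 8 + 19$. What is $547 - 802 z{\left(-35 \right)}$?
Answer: $-21107$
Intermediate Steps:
$z{\left(N \right)} = 27$
$547 - 802 z{\left(-35 \right)} = 547 - 21654 = -21107$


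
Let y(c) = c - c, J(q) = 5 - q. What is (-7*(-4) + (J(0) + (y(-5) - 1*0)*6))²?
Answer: 1089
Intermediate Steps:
y(c) = 0
(-7*(-4) + (J(0) + (y(-5) - 1*0)*6))² = (-7*(-4) + ((5 - 1*0) + (0 - 1*0)*6))² = (28 + ((5 + 0) + (0 + 0)*6))² = (28 + (5 + 0*6))² = (28 + (5 + 0))² = (28 + 5)² = 33² = 1089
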